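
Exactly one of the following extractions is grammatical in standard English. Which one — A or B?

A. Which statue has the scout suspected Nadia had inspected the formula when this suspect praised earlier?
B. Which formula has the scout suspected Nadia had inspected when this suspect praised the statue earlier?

In A, the wh-phrase is extracted from inside an adjunct island (introduced by "when"), which blocks movement.
In B, the extraction path crosses only that-complement boundaries, which are transparent.
So B is grammatical.

B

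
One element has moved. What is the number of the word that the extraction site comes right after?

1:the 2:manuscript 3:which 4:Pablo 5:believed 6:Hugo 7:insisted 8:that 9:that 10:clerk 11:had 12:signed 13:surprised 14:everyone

The displaced element is "the manuscript" (word 2).
It is linked across 2 clause boundaries (Ø → that).
It functions as the direct object of "signed", so the gap sits immediately after word 12 ("signed").
Base order: Pablo believed Hugo insisted that that clerk had signed the manuscript.

12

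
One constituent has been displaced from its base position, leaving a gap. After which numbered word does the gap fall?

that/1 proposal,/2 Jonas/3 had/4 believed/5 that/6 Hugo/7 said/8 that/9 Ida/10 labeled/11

The displaced element is "that proposal" (word 2).
It is linked across 2 clause boundaries (that → that).
It functions as the direct object of "labeled", so the gap sits immediately after word 11 ("labeled").
Base order: Jonas had believed that Hugo said that Ida labeled that proposal.

11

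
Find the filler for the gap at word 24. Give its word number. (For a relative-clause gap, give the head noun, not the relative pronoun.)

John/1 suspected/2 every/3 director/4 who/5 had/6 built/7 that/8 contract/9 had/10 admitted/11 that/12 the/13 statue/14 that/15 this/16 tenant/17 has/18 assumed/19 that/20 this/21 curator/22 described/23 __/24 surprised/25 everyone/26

The gap at 24 is the object of "described", inside a relative clause.
The relative pronoun is "that" (word 15); it is bound by the head noun immediately before it.
Its filler is the head noun "statue", at word 14.

14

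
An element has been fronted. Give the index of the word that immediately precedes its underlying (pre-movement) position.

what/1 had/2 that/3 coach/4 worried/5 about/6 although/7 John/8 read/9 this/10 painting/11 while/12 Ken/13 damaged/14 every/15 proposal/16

The displaced element is "what" (word 1).
It functions as the object of the preposition "about" of "worried", so the gap sits immediately after word 6 ("about").
Base order: That coach had worried about what although John read this painting while Ken damaged every proposal.

6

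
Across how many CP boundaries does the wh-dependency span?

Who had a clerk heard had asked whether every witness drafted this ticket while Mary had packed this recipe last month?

"who" is extracted from the subject of "asked".
Boundaries crossed, outermost first: [Ø] — 1 in total.

1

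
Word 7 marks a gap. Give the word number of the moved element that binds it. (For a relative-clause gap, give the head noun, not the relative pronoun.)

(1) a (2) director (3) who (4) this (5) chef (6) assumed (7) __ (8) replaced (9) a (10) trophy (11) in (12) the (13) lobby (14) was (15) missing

2

The gap at 7 is the subject of "replaced", inside a relative clause.
The relative pronoun is "who" (word 3); it is bound by the head noun immediately before it.
Its filler is the head noun "director", at word 2.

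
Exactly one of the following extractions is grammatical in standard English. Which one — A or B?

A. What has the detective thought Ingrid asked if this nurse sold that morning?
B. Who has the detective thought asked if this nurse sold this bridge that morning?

In A, the wh-phrase is extracted from inside a wh-island (introduced by "if"), which blocks movement.
In B, the extraction path crosses only that-complement boundaries, which are transparent.
So B is grammatical.

B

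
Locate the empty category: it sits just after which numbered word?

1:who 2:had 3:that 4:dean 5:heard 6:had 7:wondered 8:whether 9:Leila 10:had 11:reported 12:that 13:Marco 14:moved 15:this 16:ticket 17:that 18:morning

The displaced element is "who" (word 1).
It is linked across 1 clause boundary (Ø).
It functions as the subject of "wondered", so the gap sits immediately after word 5 ("heard").
Base order: That dean had heard that who had wondered whether Leila had reported that Marco moved this ticket that morning.

5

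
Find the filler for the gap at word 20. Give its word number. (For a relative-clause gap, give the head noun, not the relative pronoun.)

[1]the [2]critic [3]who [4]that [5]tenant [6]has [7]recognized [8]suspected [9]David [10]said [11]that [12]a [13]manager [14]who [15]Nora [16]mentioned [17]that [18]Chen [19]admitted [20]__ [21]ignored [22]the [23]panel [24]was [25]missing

13

The gap at 20 is the subject of "ignored", inside a relative clause.
The relative pronoun is "who" (word 14); it is bound by the head noun immediately before it.
Its filler is the head noun "manager", at word 13.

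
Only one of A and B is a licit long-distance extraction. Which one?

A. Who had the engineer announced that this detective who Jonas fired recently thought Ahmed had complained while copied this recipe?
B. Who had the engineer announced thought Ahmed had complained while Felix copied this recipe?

In A, the wh-phrase is extracted from inside an adjunct island (introduced by "while"), which blocks movement.
In B, the extraction path crosses only that-complement boundaries, which are transparent.
So B is grammatical.

B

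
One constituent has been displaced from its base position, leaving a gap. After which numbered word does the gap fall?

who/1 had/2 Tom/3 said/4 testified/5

4

The displaced element is "who" (word 1).
It is linked across 1 clause boundary (Ø).
It functions as the subject of "testified", so the gap sits immediately after word 4 ("said").
Base order: Tom had said who testified.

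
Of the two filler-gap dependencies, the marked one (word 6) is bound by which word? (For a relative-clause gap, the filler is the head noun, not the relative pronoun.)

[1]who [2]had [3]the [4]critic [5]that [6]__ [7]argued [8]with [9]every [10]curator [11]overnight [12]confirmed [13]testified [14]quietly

The marked gap is inside the relative clause, the subject of "argued".
Its filler is the head noun "critic" (via "that"), at word 4.
(The other dependency links word 1 to a gap after word 12.)

4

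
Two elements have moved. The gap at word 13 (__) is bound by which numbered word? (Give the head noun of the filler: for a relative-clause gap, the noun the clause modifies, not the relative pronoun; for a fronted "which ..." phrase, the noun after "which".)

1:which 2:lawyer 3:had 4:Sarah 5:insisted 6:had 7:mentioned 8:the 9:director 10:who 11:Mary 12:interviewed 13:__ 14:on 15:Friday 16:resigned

The marked gap is inside the relative clause, the direct object of "interviewed".
Its filler is the head noun "director" (via "who"), at word 9.
(The other dependency links word 2 to a gap after word 5.)

9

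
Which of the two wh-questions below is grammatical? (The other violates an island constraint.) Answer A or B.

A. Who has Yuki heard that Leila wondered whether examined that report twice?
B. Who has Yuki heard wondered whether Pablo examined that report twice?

In A, the wh-phrase is extracted from inside a wh-island (introduced by "whether"), which blocks movement.
In B, the extraction path crosses only that-complement boundaries, which are transparent.
So B is grammatical.

B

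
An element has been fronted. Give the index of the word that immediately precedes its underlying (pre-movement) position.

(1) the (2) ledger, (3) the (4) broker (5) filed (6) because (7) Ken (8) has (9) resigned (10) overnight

The displaced element is "the ledger" (word 2).
It functions as the direct object of "filed", so the gap sits immediately after word 5 ("filed").
Base order: The broker filed the ledger because Ken has resigned overnight.

5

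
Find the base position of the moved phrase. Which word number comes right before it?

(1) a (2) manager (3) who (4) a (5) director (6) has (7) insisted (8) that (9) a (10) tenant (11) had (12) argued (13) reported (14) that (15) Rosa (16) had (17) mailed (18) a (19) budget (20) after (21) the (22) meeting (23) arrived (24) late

12

The displaced element is "a manager" (word 2).
It is linked across 2 clause boundaries (that → Ø).
It functions as the subject of "reported", so the gap sits immediately after word 12 ("argued").
Base order: A director has insisted that a tenant had argued that a manager reported that Rosa had mailed a budget after the meeting.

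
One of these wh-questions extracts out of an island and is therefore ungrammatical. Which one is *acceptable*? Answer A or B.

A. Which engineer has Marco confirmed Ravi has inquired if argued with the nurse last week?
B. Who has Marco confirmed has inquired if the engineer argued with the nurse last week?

B

In A, the wh-phrase is extracted from inside a wh-island (introduced by "if"), which blocks movement.
In B, the extraction path crosses only that-complement boundaries, which are transparent.
So B is grammatical.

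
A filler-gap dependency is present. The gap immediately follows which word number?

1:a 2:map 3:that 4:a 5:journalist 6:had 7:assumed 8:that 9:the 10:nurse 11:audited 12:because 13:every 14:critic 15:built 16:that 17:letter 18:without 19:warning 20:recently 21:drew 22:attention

The displaced element is "a map" (word 2).
It is linked across 1 clause boundary (that).
It functions as the direct object of "audited", so the gap sits immediately after word 11 ("audited").
Base order: A journalist had assumed that the nurse audited a map because every critic built that letter without warning recently.

11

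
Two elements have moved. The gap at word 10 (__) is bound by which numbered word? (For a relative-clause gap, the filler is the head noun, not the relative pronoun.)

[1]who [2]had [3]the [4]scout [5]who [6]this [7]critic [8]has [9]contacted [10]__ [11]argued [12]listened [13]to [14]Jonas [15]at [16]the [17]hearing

The marked gap is inside the relative clause, the direct object of "contacted".
Its filler is the head noun "scout" (via "who"), at word 4.
(The other dependency links word 1 to a gap after word 11.)

4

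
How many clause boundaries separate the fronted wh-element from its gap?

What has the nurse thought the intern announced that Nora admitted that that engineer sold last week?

"what" is extracted from the object of "sold".
Boundaries crossed, outermost first: [Ø], [that], [that] — 3 in total.

3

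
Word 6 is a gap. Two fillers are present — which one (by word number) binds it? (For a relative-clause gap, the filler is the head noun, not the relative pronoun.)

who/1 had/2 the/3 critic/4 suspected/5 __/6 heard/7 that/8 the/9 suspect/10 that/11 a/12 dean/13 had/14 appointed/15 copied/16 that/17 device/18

1

The marked gap is the subject of "heard".
Its filler is the fronted wh-phrase "who", at word 1.
(The other dependency links word 10 to a gap after word 15.)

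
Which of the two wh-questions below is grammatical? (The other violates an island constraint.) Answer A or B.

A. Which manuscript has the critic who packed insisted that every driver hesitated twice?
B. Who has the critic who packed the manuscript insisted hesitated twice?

B

In A, the wh-phrase is extracted from inside a complex-NP island (relative clause) (introduced by "who"), which blocks movement.
In B, the extraction path crosses only that-complement boundaries, which are transparent.
So B is grammatical.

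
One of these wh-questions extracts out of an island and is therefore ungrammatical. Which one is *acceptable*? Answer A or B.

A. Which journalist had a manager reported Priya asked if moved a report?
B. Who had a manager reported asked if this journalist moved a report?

In A, the wh-phrase is extracted from inside a wh-island (introduced by "if"), which blocks movement.
In B, the extraction path crosses only that-complement boundaries, which are transparent.
So B is grammatical.

B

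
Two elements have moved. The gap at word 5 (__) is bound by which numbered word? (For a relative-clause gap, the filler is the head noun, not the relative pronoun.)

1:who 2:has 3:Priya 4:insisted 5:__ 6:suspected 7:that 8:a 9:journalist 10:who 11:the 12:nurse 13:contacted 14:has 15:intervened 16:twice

1

The marked gap is the subject of "suspected".
Its filler is the fronted wh-phrase "who", at word 1.
(The other dependency links word 9 to a gap after word 13.)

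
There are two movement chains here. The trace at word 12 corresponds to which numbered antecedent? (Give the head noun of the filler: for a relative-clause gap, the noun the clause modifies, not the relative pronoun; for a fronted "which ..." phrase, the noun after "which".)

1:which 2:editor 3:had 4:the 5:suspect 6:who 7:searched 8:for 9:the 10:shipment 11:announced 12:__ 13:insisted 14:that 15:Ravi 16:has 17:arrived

2

The marked gap is the subject of "insisted".
Its filler is the fronted wh-phrase "which editor", at word 2.
(The other dependency links word 5 to a gap after word 6.)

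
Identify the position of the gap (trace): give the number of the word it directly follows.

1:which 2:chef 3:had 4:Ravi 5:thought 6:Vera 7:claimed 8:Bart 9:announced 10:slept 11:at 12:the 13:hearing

The displaced element is "which chef" (word 2).
It is linked across 3 clause boundaries (Ø → Ø → Ø).
It functions as the subject of "slept", so the gap sits immediately after word 9 ("announced").
Base order: Ravi had thought Vera claimed Bart announced that which chef slept at the hearing.

9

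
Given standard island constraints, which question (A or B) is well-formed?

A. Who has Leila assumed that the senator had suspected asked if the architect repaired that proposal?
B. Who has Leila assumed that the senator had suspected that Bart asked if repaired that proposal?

In B, the wh-phrase is extracted from inside a wh-island (introduced by "if"), which blocks movement.
In A, the extraction path crosses only that-complement boundaries, which are transparent.
So A is grammatical.

A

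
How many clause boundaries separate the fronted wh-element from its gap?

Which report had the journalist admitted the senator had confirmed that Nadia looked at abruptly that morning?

"which report" is extracted from the PP object of "looked".
Boundaries crossed, outermost first: [Ø], [that] — 2 in total.

2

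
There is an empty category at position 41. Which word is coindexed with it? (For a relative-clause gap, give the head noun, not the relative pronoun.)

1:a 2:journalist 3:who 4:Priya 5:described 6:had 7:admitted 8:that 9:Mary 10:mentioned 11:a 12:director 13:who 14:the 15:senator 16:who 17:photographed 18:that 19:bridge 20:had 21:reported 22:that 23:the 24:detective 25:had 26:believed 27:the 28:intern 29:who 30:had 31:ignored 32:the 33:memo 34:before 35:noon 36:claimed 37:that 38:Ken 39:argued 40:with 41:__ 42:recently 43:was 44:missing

The gap at 41 is the prepositional object of "argued", inside a relative clause.
The relative pronoun is "who" (word 13); it is bound by the head noun immediately before it.
Its filler is the head noun "director", at word 12.

12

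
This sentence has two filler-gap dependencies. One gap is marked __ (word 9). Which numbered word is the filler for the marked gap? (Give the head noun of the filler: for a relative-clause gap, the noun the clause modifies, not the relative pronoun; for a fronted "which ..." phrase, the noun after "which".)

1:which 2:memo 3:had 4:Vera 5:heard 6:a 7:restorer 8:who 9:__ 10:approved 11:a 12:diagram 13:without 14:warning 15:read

7

The marked gap is inside the relative clause, the subject of "approved".
Its filler is the head noun "restorer" (via "who"), at word 7.
(The other dependency links word 2 to a gap after word 15.)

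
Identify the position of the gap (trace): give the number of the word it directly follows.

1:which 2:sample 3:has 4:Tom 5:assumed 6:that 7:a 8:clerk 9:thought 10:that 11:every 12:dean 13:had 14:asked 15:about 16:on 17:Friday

15

The displaced element is "which sample" (word 2).
It is linked across 2 clause boundaries (that → that).
It functions as the object of the preposition "about" of "asked", so the gap sits immediately after word 15 ("about").
Base order: Tom has assumed that a clerk thought that every dean had asked about which sample on Friday.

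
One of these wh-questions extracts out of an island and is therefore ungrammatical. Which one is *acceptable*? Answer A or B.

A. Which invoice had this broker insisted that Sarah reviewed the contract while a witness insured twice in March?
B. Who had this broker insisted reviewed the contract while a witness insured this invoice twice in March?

B

In A, the wh-phrase is extracted from inside an adjunct island (introduced by "while"), which blocks movement.
In B, the extraction path crosses only that-complement boundaries, which are transparent.
So B is grammatical.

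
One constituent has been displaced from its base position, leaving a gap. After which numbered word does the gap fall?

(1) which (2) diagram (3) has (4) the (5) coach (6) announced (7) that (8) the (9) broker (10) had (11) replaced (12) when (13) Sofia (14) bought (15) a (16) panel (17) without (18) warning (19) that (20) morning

The displaced element is "which diagram" (word 2).
It is linked across 1 clause boundary (that).
It functions as the direct object of "replaced", so the gap sits immediately after word 11 ("replaced").
Base order: The coach has announced that the broker had replaced which diagram when Sofia bought a panel without warning that morning.

11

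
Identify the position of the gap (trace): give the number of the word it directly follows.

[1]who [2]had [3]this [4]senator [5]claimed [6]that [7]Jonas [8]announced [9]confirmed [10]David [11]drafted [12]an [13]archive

The displaced element is "who" (word 1).
It is linked across 2 clause boundaries (that → Ø).
It functions as the subject of "confirmed", so the gap sits immediately after word 8 ("announced").
Base order: This senator had claimed that Jonas announced that who confirmed David drafted an archive.

8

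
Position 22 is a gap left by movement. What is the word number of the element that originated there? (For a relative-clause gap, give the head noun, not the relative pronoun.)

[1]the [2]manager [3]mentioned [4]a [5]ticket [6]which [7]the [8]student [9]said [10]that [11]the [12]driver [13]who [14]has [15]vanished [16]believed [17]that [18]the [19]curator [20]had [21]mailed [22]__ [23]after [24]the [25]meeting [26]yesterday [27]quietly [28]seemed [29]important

The gap at 22 is the object of "mailed", inside a relative clause.
The relative pronoun is "which" (word 6); it is bound by the head noun immediately before it.
Its filler is the head noun "ticket", at word 5.

5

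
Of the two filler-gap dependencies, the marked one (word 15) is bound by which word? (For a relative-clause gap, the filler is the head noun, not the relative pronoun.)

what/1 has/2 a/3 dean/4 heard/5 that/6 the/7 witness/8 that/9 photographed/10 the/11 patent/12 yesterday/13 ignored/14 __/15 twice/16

The marked gap is the direct object of "ignored".
Its filler is the fronted wh-phrase "what", at word 1.
(The other dependency links word 8 to a gap after word 9.)

1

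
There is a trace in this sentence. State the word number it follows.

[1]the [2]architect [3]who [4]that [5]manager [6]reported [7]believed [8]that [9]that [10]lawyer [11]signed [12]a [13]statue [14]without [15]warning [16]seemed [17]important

6

The displaced element is "the architect" (word 2).
It is linked across 1 clause boundary (Ø).
It functions as the subject of "believed", so the gap sits immediately after word 6 ("reported").
Base order: That manager reported the architect believed that that lawyer signed a statue without warning.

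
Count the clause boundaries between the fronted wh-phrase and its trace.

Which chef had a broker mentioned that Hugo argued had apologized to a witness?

"which chef" is extracted from the subject of "apologized".
Boundaries crossed, outermost first: [that], [Ø] — 2 in total.

2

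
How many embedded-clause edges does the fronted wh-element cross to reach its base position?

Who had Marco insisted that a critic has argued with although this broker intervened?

1

"who" is extracted from the PP object of "argued".
Boundaries crossed, outermost first: [that] — 1 in total.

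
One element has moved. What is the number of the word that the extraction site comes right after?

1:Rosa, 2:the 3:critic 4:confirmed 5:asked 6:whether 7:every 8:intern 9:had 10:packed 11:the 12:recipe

4

The displaced element is "Rosa" (word 1).
It is linked across 1 clause boundary (Ø).
It functions as the subject of "asked", so the gap sits immediately after word 4 ("confirmed").
Base order: The critic confirmed that Rosa asked whether every intern had packed the recipe.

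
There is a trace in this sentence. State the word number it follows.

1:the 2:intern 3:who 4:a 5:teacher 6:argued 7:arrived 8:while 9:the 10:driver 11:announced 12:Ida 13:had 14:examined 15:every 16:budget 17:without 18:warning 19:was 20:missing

6

The displaced element is "the intern" (word 2).
It is linked across 1 clause boundary (Ø).
It functions as the subject of "arrived", so the gap sits immediately after word 6 ("argued").
Base order: A teacher argued that the intern arrived while the driver announced Ida had examined every budget without warning.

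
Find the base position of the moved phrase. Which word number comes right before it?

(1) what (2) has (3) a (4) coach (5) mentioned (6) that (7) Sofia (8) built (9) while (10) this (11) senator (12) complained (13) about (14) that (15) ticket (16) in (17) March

The displaced element is "what" (word 1).
It is linked across 1 clause boundary (that).
It functions as the direct object of "built", so the gap sits immediately after word 8 ("built").
Base order: A coach has mentioned that Sofia built what while this senator complained about that ticket in March.

8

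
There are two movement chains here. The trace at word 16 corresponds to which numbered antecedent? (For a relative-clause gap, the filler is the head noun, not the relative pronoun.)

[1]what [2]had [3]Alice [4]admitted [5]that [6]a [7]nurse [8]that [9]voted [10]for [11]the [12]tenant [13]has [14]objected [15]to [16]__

The marked gap is the object of the preposition "to" of "objected".
Its filler is the fronted wh-phrase "what", at word 1.
(The other dependency links word 7 to a gap after word 8.)

1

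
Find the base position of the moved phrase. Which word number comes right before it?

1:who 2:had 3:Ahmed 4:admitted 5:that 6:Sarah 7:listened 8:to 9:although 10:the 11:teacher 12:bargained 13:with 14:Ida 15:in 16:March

The displaced element is "who" (word 1).
It is linked across 1 clause boundary (that).
It functions as the object of the preposition "to" of "listened", so the gap sits immediately after word 8 ("to").
Base order: Ahmed had admitted that Sarah listened to who although the teacher bargained with Ida in March.

8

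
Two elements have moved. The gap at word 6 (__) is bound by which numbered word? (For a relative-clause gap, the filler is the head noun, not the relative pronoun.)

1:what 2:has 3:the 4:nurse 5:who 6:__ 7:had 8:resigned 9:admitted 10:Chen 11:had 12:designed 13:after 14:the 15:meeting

The marked gap is inside the relative clause, the subject of "resigned".
Its filler is the head noun "nurse" (via "who"), at word 4.
(The other dependency links word 1 to a gap after word 12.)

4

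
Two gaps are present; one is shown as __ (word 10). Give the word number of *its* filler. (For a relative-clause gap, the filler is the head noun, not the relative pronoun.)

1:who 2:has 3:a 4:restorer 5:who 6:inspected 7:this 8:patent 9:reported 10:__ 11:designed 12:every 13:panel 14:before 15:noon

The marked gap is the subject of "designed".
Its filler is the fronted wh-phrase "who", at word 1.
(The other dependency links word 4 to a gap after word 5.)

1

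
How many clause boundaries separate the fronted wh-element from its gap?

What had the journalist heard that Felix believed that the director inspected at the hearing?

"what" is extracted from the object of "inspected".
Boundaries crossed, outermost first: [that], [that] — 2 in total.

2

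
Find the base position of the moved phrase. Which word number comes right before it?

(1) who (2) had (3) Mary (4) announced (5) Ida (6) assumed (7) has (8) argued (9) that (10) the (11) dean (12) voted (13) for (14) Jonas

The displaced element is "who" (word 1).
It is linked across 2 clause boundaries (Ø → Ø).
It functions as the subject of "argued", so the gap sits immediately after word 6 ("assumed").
Base order: Mary had announced Ida assumed who has argued that the dean voted for Jonas.

6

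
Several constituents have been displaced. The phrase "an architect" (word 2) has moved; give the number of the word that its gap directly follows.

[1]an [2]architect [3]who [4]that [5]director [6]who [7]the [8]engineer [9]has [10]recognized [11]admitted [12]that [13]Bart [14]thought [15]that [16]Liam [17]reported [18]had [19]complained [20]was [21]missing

17

The displaced element is "an architect" (word 2).
It is linked across 3 clause boundaries (that → that → Ø).
It functions as the subject of "complained", so the gap sits immediately after word 17 ("reported").
Base order: That director who the engineer has recognized admitted that Bart thought that Liam reported that an architect had complained.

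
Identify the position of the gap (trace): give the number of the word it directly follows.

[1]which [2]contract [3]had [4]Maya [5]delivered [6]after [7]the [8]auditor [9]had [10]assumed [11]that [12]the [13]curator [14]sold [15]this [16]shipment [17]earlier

5

The displaced element is "which contract" (word 2).
It functions as the direct object of "delivered", so the gap sits immediately after word 5 ("delivered").
Base order: Maya had delivered which contract after the auditor had assumed that the curator sold this shipment earlier.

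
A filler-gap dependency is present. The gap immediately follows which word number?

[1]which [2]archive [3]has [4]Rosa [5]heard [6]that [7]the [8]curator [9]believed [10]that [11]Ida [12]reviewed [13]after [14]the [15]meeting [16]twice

The displaced element is "which archive" (word 2).
It is linked across 2 clause boundaries (that → that).
It functions as the direct object of "reviewed", so the gap sits immediately after word 12 ("reviewed").
Base order: Rosa has heard that the curator believed that Ida reviewed which archive after the meeting twice.

12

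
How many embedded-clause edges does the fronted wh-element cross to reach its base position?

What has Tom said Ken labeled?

1

"what" is extracted from the object of "labeled".
Boundaries crossed, outermost first: [Ø] — 1 in total.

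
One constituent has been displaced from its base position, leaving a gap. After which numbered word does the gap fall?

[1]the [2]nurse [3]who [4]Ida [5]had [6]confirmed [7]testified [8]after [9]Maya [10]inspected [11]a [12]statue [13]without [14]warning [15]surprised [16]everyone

The displaced element is "the nurse" (word 2).
It is linked across 1 clause boundary (Ø).
It functions as the subject of "testified", so the gap sits immediately after word 6 ("confirmed").
Base order: Ida had confirmed the nurse testified after Maya inspected a statue without warning.

6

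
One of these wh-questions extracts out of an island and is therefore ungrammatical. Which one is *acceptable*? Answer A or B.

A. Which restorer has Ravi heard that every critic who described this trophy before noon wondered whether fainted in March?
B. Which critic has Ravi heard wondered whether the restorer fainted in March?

In A, the wh-phrase is extracted from inside a wh-island (introduced by "whether"), which blocks movement.
In B, the extraction path crosses only that-complement boundaries, which are transparent.
So B is grammatical.

B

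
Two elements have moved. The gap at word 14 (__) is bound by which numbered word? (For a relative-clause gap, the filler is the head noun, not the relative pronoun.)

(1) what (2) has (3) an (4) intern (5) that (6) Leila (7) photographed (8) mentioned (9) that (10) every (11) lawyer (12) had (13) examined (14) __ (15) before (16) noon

1

The marked gap is the direct object of "examined".
Its filler is the fronted wh-phrase "what", at word 1.
(The other dependency links word 4 to a gap after word 7.)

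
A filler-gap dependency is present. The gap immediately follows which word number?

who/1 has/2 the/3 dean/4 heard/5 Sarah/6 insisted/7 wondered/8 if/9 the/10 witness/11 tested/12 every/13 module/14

The displaced element is "who" (word 1).
It is linked across 2 clause boundaries (Ø → Ø).
It functions as the subject of "wondered", so the gap sits immediately after word 7 ("insisted").
Base order: The dean has heard Sarah insisted that who wondered if the witness tested every module.

7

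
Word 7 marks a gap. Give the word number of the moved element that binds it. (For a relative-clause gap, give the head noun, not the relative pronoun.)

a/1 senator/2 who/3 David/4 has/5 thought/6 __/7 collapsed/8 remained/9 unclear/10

2

The gap at 7 is the subject of "collapsed", inside a relative clause.
The relative pronoun is "who" (word 3); it is bound by the head noun immediately before it.
Its filler is the head noun "senator", at word 2.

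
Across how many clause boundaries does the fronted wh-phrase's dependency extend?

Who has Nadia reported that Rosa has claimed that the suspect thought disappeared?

"who" is extracted from the subject of "disappeared".
Boundaries crossed, outermost first: [that], [that], [Ø] — 3 in total.

3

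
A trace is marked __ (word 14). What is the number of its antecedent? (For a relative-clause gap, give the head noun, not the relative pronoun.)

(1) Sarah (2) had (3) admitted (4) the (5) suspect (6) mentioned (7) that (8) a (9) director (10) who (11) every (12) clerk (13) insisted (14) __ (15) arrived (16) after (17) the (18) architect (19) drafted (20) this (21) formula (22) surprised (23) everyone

The gap at 14 is the subject of "arrived", inside a relative clause.
The relative pronoun is "who" (word 10); it is bound by the head noun immediately before it.
Its filler is the head noun "director", at word 9.

9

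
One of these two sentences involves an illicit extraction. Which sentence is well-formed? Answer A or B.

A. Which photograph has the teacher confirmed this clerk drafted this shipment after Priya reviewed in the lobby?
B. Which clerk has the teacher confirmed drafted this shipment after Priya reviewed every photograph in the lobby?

In A, the wh-phrase is extracted from inside an adjunct island (introduced by "after"), which blocks movement.
In B, the extraction path crosses only that-complement boundaries, which are transparent.
So B is grammatical.

B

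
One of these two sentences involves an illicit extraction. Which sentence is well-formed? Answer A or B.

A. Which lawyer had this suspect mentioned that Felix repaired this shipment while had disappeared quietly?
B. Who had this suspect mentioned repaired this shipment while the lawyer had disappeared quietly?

B

In A, the wh-phrase is extracted from inside an adjunct island (introduced by "while"), which blocks movement.
In B, the extraction path crosses only that-complement boundaries, which are transparent.
So B is grammatical.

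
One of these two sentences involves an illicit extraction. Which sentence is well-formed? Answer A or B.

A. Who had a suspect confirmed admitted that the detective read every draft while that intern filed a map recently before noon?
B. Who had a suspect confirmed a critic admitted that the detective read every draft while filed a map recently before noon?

In B, the wh-phrase is extracted from inside an adjunct island (introduced by "while"), which blocks movement.
In A, the extraction path crosses only that-complement boundaries, which are transparent.
So A is grammatical.

A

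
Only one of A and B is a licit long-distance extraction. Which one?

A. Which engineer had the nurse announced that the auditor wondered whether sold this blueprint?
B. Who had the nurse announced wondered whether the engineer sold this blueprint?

In A, the wh-phrase is extracted from inside a wh-island (introduced by "whether"), which blocks movement.
In B, the extraction path crosses only that-complement boundaries, which are transparent.
So B is grammatical.

B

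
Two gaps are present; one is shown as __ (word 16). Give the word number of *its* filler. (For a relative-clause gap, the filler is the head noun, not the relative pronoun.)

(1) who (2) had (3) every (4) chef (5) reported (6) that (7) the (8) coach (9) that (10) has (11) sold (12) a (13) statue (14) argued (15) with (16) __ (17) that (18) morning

The marked gap is the object of the preposition "with" of "argued".
Its filler is the fronted wh-phrase "who", at word 1.
(The other dependency links word 8 to a gap after word 9.)

1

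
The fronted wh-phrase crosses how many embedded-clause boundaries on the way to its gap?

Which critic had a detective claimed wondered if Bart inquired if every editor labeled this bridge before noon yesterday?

1

"which critic" is extracted from the subject of "wondered".
Boundaries crossed, outermost first: [Ø] — 1 in total.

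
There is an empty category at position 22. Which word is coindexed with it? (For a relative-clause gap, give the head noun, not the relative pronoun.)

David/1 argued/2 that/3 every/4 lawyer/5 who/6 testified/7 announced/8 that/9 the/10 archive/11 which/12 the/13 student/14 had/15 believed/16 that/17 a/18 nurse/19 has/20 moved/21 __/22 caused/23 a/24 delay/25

The gap at 22 is the object of "moved", inside a relative clause.
The relative pronoun is "which" (word 12); it is bound by the head noun immediately before it.
Its filler is the head noun "archive", at word 11.

11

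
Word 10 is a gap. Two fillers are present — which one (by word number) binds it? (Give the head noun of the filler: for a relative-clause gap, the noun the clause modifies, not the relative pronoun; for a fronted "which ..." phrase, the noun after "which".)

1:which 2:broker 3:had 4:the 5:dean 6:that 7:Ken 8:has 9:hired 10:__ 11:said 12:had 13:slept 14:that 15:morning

5

The marked gap is inside the relative clause, the direct object of "hired".
Its filler is the head noun "dean" (via "that"), at word 5.
(The other dependency links word 2 to a gap after word 11.)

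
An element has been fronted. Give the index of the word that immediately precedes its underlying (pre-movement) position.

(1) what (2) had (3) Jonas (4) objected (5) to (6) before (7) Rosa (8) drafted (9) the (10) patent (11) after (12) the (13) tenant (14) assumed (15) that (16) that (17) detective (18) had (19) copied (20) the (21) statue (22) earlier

5

The displaced element is "what" (word 1).
It functions as the object of the preposition "to" of "objected", so the gap sits immediately after word 5 ("to").
Base order: Jonas had objected to what before Rosa drafted the patent after the tenant assumed that that detective had copied the statue earlier.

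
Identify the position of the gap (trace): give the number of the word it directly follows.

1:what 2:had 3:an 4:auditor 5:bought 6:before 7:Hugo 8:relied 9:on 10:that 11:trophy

The displaced element is "what" (word 1).
It functions as the direct object of "bought", so the gap sits immediately after word 5 ("bought").
Base order: An auditor had bought what before Hugo relied on that trophy.

5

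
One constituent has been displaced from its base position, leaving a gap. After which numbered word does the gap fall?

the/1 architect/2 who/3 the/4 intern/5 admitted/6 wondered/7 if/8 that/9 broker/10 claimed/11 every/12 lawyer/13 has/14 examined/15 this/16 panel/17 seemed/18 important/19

The displaced element is "the architect" (word 2).
It is linked across 1 clause boundary (Ø).
It functions as the subject of "wondered", so the gap sits immediately after word 6 ("admitted").
Base order: The intern admitted that the architect wondered if that broker claimed every lawyer has examined this panel.

6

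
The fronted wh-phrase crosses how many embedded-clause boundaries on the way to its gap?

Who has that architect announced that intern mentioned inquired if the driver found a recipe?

2

"who" is extracted from the subject of "inquired".
Boundaries crossed, outermost first: [Ø], [Ø] — 2 in total.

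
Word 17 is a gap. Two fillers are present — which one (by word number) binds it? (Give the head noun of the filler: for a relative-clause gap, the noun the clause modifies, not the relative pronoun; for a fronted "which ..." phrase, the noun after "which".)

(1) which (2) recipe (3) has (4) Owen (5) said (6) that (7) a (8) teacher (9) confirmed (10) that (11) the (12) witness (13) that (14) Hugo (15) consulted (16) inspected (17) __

2

The marked gap is the direct object of "inspected".
Its filler is the fronted wh-phrase "which recipe", at word 2.
(The other dependency links word 12 to a gap after word 15.)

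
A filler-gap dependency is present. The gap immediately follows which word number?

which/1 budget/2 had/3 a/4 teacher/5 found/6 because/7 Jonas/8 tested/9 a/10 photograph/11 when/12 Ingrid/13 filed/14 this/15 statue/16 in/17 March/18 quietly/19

The displaced element is "which budget" (word 2).
It functions as the direct object of "found", so the gap sits immediately after word 6 ("found").
Base order: A teacher had found which budget because Jonas tested a photograph when Ingrid filed this statue in March quietly.

6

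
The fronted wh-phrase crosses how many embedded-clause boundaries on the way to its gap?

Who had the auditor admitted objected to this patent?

1

"who" is extracted from the subject of "objected".
Boundaries crossed, outermost first: [Ø] — 1 in total.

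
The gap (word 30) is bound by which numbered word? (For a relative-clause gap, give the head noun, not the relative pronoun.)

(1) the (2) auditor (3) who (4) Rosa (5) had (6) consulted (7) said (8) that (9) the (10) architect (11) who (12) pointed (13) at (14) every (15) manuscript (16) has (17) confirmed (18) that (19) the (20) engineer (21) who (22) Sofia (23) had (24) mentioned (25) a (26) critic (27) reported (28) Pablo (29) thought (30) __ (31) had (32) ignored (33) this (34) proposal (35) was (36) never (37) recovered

20

The gap at 30 is the subject of "ignored", inside a relative clause.
The relative pronoun is "who" (word 21); it is bound by the head noun immediately before it.
Its filler is the head noun "engineer", at word 20.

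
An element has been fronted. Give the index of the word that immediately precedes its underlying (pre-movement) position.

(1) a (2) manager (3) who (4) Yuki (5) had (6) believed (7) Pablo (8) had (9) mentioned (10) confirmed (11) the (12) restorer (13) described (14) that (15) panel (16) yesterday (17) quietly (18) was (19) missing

9

The displaced element is "a manager" (word 2).
It is linked across 2 clause boundaries (Ø → Ø).
It functions as the subject of "confirmed", so the gap sits immediately after word 9 ("mentioned").
Base order: Yuki had believed Pablo had mentioned that a manager confirmed the restorer described that panel yesterday quietly.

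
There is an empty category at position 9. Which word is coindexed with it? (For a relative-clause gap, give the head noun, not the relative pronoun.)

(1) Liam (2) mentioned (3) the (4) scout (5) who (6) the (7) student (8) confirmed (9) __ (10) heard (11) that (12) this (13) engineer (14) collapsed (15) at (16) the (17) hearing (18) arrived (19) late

The gap at 9 is the subject of "heard", inside a relative clause.
The relative pronoun is "who" (word 5); it is bound by the head noun immediately before it.
Its filler is the head noun "scout", at word 4.

4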